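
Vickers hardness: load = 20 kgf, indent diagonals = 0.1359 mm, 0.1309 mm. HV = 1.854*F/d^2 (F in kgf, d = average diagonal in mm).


d_avg = (0.1359+0.1309)/2 = 0.1334 mm
HV = 1.854*20/0.1334^2 = 2084

2084


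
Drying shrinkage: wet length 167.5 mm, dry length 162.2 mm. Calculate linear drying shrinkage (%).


DS = (167.5 - 162.2) / 167.5 * 100 = 3.16%

3.16


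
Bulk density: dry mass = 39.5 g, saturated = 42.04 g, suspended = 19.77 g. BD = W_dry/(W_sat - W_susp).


BD = 39.5 / (42.04 - 19.77) = 39.5 / 22.27 = 1.774 g/cm^3

1.774


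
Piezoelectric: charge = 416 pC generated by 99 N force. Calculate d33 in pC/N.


d33 = 416 / 99 = 4.2 pC/N

4.2


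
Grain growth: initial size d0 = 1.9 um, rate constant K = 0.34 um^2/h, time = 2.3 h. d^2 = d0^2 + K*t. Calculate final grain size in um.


d^2 = 1.9^2 + 0.34*2.3 = 4.392
d = sqrt(4.392) = 2.1 um

2.1


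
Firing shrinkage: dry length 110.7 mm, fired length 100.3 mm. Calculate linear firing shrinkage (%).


FS = (110.7 - 100.3) / 110.7 * 100 = 9.39%

9.39


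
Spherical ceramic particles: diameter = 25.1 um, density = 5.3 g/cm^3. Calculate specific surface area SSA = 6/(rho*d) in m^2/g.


SSA = 6 / (5.3 * 25.1) = 0.045 m^2/g

0.045


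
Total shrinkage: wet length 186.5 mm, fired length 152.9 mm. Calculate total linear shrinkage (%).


TS = (186.5 - 152.9) / 186.5 * 100 = 18.02%

18.02


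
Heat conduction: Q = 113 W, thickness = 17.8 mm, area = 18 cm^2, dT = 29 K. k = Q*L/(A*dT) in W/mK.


k = 113*17.8/1000/(18/10000*29) = 38.53 W/mK

38.53


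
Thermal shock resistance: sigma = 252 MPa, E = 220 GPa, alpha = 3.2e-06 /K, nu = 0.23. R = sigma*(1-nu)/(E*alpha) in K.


R = 252*(1-0.23)/(220*1000*3.2e-06) = 276 K

276


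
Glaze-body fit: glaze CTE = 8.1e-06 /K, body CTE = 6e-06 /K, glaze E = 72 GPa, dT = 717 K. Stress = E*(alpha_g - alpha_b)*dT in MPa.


Stress = 72*1000*(8.1e-06 - 6e-06)*717 = 108.4 MPa

108.4


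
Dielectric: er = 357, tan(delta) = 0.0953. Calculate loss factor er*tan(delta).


Loss = 357 * 0.0953 = 34.022

34.022


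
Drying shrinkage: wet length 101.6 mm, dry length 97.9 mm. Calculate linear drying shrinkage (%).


DS = (101.6 - 97.9) / 101.6 * 100 = 3.64%

3.64


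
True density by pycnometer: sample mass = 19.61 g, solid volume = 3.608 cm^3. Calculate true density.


TD = 19.61 / 3.608 = 5.435 g/cm^3

5.435


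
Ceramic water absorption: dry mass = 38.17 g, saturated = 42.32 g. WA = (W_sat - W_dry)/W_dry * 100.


WA = (42.32 - 38.17) / 38.17 * 100 = 10.87%

10.87


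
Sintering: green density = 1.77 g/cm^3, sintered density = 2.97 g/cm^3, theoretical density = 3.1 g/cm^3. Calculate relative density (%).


Relative = 2.97 / 3.1 * 100 = 95.8%

95.8


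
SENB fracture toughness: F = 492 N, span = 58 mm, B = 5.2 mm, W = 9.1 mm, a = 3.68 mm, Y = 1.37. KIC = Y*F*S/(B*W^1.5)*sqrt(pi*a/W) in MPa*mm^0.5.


KIC = 1.37*492*58/(5.2*9.1^1.5)*sqrt(pi*3.68/9.1) = 308.69

308.69


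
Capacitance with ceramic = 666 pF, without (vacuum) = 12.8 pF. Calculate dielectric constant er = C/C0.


er = 666 / 12.8 = 52.03

52.03


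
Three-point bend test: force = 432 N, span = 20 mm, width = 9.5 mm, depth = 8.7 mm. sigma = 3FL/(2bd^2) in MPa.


sigma = 3*432*20/(2*9.5*8.7^2) = 18.0 MPa

18.0


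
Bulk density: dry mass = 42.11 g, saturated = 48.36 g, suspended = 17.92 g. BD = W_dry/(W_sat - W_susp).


BD = 42.11 / (48.36 - 17.92) = 42.11 / 30.44 = 1.383 g/cm^3

1.383


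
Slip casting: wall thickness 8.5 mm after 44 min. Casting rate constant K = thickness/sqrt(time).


K = 8.5 / sqrt(44) = 8.5 / 6.6332 = 1.281 mm/min^0.5

1.281


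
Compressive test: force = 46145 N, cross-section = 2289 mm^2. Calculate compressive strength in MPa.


CS = 46145 / 2289 = 20.2 MPa

20.2


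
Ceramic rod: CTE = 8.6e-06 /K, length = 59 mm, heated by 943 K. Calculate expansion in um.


dL = 8.6e-06 * 59 * 943 * 1000 = 478.478 um

478.478


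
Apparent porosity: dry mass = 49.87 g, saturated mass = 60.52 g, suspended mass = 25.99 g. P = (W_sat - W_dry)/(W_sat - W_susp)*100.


P = (60.52 - 49.87) / (60.52 - 25.99) * 100 = 10.65 / 34.53 * 100 = 30.8%

30.8


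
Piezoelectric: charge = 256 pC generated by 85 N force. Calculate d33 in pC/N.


d33 = 256 / 85 = 3.0 pC/N

3.0


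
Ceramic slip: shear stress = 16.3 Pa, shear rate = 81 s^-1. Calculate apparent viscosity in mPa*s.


eta = tau/gamma * 1000 = 16.3/81 * 1000 = 201.2 mPa*s

201.2


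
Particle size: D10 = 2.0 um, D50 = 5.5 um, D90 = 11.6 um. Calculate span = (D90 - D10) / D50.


Span = (11.6 - 2.0) / 5.5 = 9.6 / 5.5 = 1.745

1.745


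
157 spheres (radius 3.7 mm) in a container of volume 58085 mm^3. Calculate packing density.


V_sphere = 4/3*pi*3.7^3 = 212.1748 mm^3
Total V = 157*212.1748 = 33311.4436 mm^3
PD = 33311.4436 / 58085 = 0.573

0.573


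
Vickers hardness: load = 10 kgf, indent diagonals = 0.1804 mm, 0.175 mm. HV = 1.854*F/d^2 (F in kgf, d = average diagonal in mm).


d_avg = (0.1804+0.175)/2 = 0.1777 mm
HV = 1.854*10/0.1777^2 = 587

587


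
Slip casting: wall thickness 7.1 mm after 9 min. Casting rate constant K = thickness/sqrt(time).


K = 7.1 / sqrt(9) = 7.1 / 3.0 = 2.367 mm/min^0.5

2.367


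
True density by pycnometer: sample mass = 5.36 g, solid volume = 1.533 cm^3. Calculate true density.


TD = 5.36 / 1.533 = 3.496 g/cm^3

3.496


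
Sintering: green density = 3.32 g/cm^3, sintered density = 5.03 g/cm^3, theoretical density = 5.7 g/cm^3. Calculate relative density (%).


Relative = 5.03 / 5.7 * 100 = 88.2%

88.2


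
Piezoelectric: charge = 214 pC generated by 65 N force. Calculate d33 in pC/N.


d33 = 214 / 65 = 3.3 pC/N

3.3


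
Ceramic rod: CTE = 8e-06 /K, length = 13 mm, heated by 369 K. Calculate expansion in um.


dL = 8e-06 * 13 * 369 * 1000 = 38.376 um

38.376


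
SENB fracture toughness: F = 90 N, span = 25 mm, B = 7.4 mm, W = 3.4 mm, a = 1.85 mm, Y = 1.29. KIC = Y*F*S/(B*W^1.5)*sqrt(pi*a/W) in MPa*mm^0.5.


KIC = 1.29*90*25/(7.4*3.4^1.5)*sqrt(pi*1.85/3.4) = 81.8

81.8


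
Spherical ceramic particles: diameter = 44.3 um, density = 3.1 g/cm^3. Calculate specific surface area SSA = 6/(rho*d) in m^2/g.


SSA = 6 / (3.1 * 44.3) = 0.044 m^2/g

0.044


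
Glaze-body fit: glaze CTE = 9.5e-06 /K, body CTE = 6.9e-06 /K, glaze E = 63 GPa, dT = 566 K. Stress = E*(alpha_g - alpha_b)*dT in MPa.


Stress = 63*1000*(9.5e-06 - 6.9e-06)*566 = 92.7 MPa

92.7


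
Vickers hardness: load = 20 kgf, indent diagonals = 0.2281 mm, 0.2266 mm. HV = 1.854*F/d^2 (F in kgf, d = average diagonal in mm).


d_avg = (0.2281+0.2266)/2 = 0.22735 mm
HV = 1.854*20/0.22735^2 = 717

717


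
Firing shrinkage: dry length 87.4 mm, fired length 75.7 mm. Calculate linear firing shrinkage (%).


FS = (87.4 - 75.7) / 87.4 * 100 = 13.39%

13.39


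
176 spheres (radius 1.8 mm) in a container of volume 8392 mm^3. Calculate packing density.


V_sphere = 4/3*pi*1.8^3 = 24.429 mm^3
Total V = 176*24.429 = 4299.504 mm^3
PD = 4299.504 / 8392 = 0.512

0.512


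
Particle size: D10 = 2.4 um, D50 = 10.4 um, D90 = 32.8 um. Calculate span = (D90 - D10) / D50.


Span = (32.8 - 2.4) / 10.4 = 30.4 / 10.4 = 2.923

2.923


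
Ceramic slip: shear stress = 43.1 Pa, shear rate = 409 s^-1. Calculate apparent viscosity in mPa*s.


eta = tau/gamma * 1000 = 43.1/409 * 1000 = 105.4 mPa*s

105.4


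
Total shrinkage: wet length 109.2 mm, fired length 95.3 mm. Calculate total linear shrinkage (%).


TS = (109.2 - 95.3) / 109.2 * 100 = 12.73%

12.73


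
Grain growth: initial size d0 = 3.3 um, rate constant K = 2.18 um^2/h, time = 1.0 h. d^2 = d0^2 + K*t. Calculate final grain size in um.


d^2 = 3.3^2 + 2.18*1.0 = 13.07
d = sqrt(13.07) = 3.62 um

3.62


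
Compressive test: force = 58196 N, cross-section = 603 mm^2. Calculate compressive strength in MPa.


CS = 58196 / 603 = 96.5 MPa

96.5


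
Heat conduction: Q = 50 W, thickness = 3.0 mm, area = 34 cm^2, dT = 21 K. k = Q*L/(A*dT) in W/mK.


k = 50*3.0/1000/(34/10000*21) = 2.1 W/mK

2.1


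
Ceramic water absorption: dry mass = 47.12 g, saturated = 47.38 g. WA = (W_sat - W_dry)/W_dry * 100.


WA = (47.38 - 47.12) / 47.12 * 100 = 0.55%

0.55


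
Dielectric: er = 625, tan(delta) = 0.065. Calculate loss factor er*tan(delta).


Loss = 625 * 0.065 = 40.625

40.625


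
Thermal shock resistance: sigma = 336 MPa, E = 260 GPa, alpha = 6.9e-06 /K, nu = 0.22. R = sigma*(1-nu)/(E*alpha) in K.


R = 336*(1-0.22)/(260*1000*6.9e-06) = 146 K

146


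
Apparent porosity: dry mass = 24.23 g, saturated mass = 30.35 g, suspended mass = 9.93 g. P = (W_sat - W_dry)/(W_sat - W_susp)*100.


P = (30.35 - 24.23) / (30.35 - 9.93) * 100 = 6.12 / 20.42 * 100 = 30.0%

30.0


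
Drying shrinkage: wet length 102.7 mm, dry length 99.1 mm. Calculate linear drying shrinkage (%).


DS = (102.7 - 99.1) / 102.7 * 100 = 3.51%

3.51


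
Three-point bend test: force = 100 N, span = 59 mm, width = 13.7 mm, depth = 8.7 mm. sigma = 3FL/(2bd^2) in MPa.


sigma = 3*100*59/(2*13.7*8.7^2) = 8.5 MPa

8.5


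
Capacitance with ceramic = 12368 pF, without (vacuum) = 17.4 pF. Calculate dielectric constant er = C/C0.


er = 12368 / 17.4 = 710.8

710.8


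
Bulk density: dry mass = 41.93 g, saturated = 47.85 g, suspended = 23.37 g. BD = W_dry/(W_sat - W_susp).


BD = 41.93 / (47.85 - 23.37) = 41.93 / 24.48 = 1.713 g/cm^3

1.713


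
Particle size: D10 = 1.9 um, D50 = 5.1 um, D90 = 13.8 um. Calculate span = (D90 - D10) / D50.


Span = (13.8 - 1.9) / 5.1 = 11.9 / 5.1 = 2.333

2.333


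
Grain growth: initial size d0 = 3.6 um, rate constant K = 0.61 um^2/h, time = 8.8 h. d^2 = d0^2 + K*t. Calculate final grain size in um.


d^2 = 3.6^2 + 0.61*8.8 = 18.328
d = sqrt(18.328) = 4.28 um

4.28


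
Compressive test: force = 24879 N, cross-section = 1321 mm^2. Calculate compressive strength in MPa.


CS = 24879 / 1321 = 18.8 MPa

18.8


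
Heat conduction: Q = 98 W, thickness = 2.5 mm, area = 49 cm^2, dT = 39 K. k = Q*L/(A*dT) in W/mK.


k = 98*2.5/1000/(49/10000*39) = 1.28 W/mK

1.28


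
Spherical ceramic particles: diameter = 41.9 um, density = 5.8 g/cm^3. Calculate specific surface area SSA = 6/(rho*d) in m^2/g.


SSA = 6 / (5.8 * 41.9) = 0.025 m^2/g

0.025


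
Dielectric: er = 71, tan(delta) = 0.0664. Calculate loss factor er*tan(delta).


Loss = 71 * 0.0664 = 4.714

4.714


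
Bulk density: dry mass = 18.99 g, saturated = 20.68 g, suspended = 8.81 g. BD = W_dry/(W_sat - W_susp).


BD = 18.99 / (20.68 - 8.81) = 18.99 / 11.87 = 1.6 g/cm^3

1.6


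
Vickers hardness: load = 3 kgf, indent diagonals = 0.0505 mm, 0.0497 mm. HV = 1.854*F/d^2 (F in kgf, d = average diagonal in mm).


d_avg = (0.0505+0.0497)/2 = 0.0501 mm
HV = 1.854*3/0.0501^2 = 2216

2216


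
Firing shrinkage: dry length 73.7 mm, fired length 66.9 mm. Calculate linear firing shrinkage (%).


FS = (73.7 - 66.9) / 73.7 * 100 = 9.23%

9.23


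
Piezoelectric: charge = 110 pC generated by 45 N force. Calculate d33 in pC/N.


d33 = 110 / 45 = 2.4 pC/N

2.4


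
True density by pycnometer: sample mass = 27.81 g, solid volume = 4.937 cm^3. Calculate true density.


TD = 27.81 / 4.937 = 5.633 g/cm^3

5.633


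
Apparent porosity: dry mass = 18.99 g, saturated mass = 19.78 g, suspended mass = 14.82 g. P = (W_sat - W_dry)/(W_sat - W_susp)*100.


P = (19.78 - 18.99) / (19.78 - 14.82) * 100 = 0.79 / 4.96 * 100 = 15.9%

15.9


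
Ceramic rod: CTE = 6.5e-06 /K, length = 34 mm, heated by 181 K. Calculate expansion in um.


dL = 6.5e-06 * 34 * 181 * 1000 = 40.001 um

40.001


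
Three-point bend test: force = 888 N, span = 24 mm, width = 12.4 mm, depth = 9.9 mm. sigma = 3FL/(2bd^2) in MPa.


sigma = 3*888*24/(2*12.4*9.9^2) = 26.3 MPa

26.3


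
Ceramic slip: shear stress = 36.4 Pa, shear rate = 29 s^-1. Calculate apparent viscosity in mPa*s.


eta = tau/gamma * 1000 = 36.4/29 * 1000 = 1255.2 mPa*s

1255.2


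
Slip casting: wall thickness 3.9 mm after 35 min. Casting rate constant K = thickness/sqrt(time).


K = 3.9 / sqrt(35) = 3.9 / 5.9161 = 0.659 mm/min^0.5

0.659


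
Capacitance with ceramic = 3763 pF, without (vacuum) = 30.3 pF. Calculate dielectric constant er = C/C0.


er = 3763 / 30.3 = 124.19

124.19


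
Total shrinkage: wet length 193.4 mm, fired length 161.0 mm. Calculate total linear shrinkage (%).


TS = (193.4 - 161.0) / 193.4 * 100 = 16.75%

16.75


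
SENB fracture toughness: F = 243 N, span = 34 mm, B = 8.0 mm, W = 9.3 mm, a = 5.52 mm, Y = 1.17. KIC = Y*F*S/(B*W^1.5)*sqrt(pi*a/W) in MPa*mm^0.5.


KIC = 1.17*243*34/(8.0*9.3^1.5)*sqrt(pi*5.52/9.3) = 58.18

58.18


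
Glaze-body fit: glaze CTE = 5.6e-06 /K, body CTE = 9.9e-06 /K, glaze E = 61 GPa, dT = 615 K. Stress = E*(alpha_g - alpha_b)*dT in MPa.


Stress = 61*1000*(5.6e-06 - 9.9e-06)*615 = -161.3 MPa

-161.3


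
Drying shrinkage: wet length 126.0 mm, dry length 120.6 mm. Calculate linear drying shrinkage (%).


DS = (126.0 - 120.6) / 126.0 * 100 = 4.29%

4.29


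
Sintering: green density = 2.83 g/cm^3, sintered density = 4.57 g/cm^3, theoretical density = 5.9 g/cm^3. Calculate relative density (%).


Relative = 4.57 / 5.9 * 100 = 77.5%

77.5


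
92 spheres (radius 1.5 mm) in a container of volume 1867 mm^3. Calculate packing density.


V_sphere = 4/3*pi*1.5^3 = 14.1372 mm^3
Total V = 92*14.1372 = 1300.6224 mm^3
PD = 1300.6224 / 1867 = 0.697

0.697


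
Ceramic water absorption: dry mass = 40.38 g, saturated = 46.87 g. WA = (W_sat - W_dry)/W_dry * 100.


WA = (46.87 - 40.38) / 40.38 * 100 = 16.07%

16.07


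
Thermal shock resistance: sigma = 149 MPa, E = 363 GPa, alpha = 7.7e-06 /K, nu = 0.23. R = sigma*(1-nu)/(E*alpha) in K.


R = 149*(1-0.23)/(363*1000*7.7e-06) = 41 K

41


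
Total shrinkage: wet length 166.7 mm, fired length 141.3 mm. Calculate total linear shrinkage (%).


TS = (166.7 - 141.3) / 166.7 * 100 = 15.24%

15.24


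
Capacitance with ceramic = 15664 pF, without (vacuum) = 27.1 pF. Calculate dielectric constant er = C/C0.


er = 15664 / 27.1 = 578.01

578.01


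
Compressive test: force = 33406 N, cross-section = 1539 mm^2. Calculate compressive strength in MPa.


CS = 33406 / 1539 = 21.7 MPa

21.7


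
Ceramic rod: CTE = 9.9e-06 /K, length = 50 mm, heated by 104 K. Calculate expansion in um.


dL = 9.9e-06 * 50 * 104 * 1000 = 51.48 um

51.48


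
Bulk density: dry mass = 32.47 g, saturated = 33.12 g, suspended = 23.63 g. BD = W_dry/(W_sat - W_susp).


BD = 32.47 / (33.12 - 23.63) = 32.47 / 9.49 = 3.421 g/cm^3

3.421


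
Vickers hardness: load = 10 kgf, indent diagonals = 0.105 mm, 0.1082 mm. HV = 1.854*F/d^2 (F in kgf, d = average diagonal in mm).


d_avg = (0.105+0.1082)/2 = 0.1066 mm
HV = 1.854*10/0.1066^2 = 1632

1632


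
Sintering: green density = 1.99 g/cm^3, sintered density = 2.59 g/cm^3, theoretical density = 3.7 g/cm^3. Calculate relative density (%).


Relative = 2.59 / 3.7 * 100 = 70.0%

70.0


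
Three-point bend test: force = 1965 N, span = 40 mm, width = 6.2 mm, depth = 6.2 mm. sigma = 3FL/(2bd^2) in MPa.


sigma = 3*1965*40/(2*6.2*6.2^2) = 494.7 MPa

494.7


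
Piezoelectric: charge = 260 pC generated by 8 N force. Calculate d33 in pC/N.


d33 = 260 / 8 = 32.5 pC/N

32.5


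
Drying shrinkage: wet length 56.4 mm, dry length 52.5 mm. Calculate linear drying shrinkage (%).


DS = (56.4 - 52.5) / 56.4 * 100 = 6.91%

6.91


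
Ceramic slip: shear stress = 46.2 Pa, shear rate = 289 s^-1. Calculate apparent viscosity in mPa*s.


eta = tau/gamma * 1000 = 46.2/289 * 1000 = 159.9 mPa*s

159.9


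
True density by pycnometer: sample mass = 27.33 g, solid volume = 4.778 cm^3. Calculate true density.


TD = 27.33 / 4.778 = 5.72 g/cm^3

5.72


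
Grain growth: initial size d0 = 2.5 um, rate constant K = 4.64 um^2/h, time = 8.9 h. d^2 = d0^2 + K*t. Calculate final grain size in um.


d^2 = 2.5^2 + 4.64*8.9 = 47.546
d = sqrt(47.546) = 6.9 um

6.9


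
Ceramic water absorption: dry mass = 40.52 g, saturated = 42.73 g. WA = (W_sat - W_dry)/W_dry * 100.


WA = (42.73 - 40.52) / 40.52 * 100 = 5.45%

5.45


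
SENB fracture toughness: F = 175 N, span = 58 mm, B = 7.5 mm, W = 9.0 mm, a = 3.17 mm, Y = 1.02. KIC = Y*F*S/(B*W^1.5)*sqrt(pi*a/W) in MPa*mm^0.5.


KIC = 1.02*175*58/(7.5*9.0^1.5)*sqrt(pi*3.17/9.0) = 53.78

53.78


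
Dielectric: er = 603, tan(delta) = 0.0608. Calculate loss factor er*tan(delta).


Loss = 603 * 0.0608 = 36.662

36.662


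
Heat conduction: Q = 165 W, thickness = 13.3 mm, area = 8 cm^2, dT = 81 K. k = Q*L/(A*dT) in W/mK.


k = 165*13.3/1000/(8/10000*81) = 33.87 W/mK

33.87


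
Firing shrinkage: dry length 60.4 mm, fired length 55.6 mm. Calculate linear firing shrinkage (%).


FS = (60.4 - 55.6) / 60.4 * 100 = 7.95%

7.95


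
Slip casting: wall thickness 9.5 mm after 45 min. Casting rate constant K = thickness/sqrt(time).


K = 9.5 / sqrt(45) = 9.5 / 6.7082 = 1.416 mm/min^0.5

1.416


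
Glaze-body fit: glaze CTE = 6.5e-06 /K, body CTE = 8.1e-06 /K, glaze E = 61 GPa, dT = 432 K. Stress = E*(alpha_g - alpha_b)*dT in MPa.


Stress = 61*1000*(6.5e-06 - 8.1e-06)*432 = -42.2 MPa

-42.2


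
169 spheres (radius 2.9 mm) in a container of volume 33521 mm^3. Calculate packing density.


V_sphere = 4/3*pi*2.9^3 = 102.1604 mm^3
Total V = 169*102.1604 = 17265.1076 mm^3
PD = 17265.1076 / 33521 = 0.515

0.515


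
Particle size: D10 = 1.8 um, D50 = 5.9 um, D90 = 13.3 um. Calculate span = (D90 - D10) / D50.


Span = (13.3 - 1.8) / 5.9 = 11.5 / 5.9 = 1.949

1.949


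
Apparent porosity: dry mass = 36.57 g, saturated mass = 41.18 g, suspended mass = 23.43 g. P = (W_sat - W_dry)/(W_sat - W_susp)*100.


P = (41.18 - 36.57) / (41.18 - 23.43) * 100 = 4.61 / 17.75 * 100 = 26.0%

26.0


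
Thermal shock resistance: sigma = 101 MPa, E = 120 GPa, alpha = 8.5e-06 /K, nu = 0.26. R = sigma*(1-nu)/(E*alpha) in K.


R = 101*(1-0.26)/(120*1000*8.5e-06) = 73 K

73


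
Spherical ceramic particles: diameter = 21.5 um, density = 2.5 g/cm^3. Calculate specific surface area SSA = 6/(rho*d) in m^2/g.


SSA = 6 / (2.5 * 21.5) = 0.112 m^2/g

0.112


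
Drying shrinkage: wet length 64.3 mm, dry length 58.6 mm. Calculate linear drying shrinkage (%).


DS = (64.3 - 58.6) / 64.3 * 100 = 8.86%

8.86


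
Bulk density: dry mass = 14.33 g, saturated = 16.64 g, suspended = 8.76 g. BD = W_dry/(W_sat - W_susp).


BD = 14.33 / (16.64 - 8.76) = 14.33 / 7.88 = 1.819 g/cm^3

1.819


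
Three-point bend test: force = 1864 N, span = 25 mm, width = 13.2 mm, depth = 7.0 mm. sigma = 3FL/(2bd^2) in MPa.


sigma = 3*1864*25/(2*13.2*7.0^2) = 108.1 MPa

108.1


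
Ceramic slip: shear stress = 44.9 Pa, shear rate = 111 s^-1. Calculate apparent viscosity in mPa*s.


eta = tau/gamma * 1000 = 44.9/111 * 1000 = 404.5 mPa*s

404.5


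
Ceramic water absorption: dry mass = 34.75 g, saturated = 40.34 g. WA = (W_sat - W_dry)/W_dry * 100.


WA = (40.34 - 34.75) / 34.75 * 100 = 16.09%

16.09


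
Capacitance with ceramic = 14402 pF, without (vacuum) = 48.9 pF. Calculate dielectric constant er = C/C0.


er = 14402 / 48.9 = 294.52

294.52


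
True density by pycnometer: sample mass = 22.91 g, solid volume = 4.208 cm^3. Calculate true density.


TD = 22.91 / 4.208 = 5.444 g/cm^3

5.444


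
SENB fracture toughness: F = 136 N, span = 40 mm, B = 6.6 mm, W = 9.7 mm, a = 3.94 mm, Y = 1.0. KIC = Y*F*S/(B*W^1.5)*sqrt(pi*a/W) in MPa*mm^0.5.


KIC = 1.0*136*40/(6.6*9.7^1.5)*sqrt(pi*3.94/9.7) = 30.82

30.82


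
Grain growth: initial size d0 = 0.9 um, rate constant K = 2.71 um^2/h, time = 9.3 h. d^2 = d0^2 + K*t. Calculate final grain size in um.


d^2 = 0.9^2 + 2.71*9.3 = 26.013
d = sqrt(26.013) = 5.1 um

5.1


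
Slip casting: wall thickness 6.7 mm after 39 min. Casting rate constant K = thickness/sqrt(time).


K = 6.7 / sqrt(39) = 6.7 / 6.245 = 1.073 mm/min^0.5

1.073


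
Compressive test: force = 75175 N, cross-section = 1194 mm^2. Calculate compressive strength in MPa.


CS = 75175 / 1194 = 63.0 MPa

63.0


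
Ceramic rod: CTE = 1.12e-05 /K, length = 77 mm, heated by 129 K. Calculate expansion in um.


dL = 1.12e-05 * 77 * 129 * 1000 = 111.25 um

111.25


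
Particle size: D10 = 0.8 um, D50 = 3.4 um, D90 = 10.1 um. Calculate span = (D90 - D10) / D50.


Span = (10.1 - 0.8) / 3.4 = 9.3 / 3.4 = 2.735

2.735


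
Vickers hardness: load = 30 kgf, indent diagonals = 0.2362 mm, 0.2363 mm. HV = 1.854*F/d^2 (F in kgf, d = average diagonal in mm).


d_avg = (0.2362+0.2363)/2 = 0.23625 mm
HV = 1.854*30/0.23625^2 = 997

997


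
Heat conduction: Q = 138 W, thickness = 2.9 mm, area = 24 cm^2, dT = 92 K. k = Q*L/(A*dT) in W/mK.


k = 138*2.9/1000/(24/10000*92) = 1.81 W/mK

1.81


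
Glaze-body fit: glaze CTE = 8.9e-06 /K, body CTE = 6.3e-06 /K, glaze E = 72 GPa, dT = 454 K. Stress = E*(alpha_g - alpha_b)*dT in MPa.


Stress = 72*1000*(8.9e-06 - 6.3e-06)*454 = 85.0 MPa

85.0


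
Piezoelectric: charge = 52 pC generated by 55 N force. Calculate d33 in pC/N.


d33 = 52 / 55 = 0.9 pC/N

0.9


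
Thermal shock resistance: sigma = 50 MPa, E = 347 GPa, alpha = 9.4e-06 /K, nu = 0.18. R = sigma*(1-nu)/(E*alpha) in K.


R = 50*(1-0.18)/(347*1000*9.4e-06) = 13 K

13


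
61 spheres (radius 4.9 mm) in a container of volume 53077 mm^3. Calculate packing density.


V_sphere = 4/3*pi*4.9^3 = 492.807 mm^3
Total V = 61*492.807 = 30061.227 mm^3
PD = 30061.227 / 53077 = 0.566

0.566


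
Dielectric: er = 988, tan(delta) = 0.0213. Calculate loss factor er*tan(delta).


Loss = 988 * 0.0213 = 21.044

21.044


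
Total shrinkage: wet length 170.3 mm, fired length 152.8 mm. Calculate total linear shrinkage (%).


TS = (170.3 - 152.8) / 170.3 * 100 = 10.28%

10.28


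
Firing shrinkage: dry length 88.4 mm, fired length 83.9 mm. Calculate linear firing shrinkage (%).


FS = (88.4 - 83.9) / 88.4 * 100 = 5.09%

5.09


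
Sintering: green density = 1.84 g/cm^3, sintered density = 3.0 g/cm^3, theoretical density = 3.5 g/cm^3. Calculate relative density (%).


Relative = 3.0 / 3.5 * 100 = 85.7%

85.7


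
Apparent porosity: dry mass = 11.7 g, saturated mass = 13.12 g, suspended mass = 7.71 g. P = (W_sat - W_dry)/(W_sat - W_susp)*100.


P = (13.12 - 11.7) / (13.12 - 7.71) * 100 = 1.42 / 5.41 * 100 = 26.2%

26.2


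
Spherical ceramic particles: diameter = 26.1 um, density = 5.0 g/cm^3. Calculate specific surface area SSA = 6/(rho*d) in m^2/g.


SSA = 6 / (5.0 * 26.1) = 0.046 m^2/g

0.046


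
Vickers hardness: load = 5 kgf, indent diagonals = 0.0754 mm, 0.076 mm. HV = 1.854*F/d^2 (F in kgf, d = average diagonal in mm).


d_avg = (0.0754+0.076)/2 = 0.0757 mm
HV = 1.854*5/0.0757^2 = 1618

1618


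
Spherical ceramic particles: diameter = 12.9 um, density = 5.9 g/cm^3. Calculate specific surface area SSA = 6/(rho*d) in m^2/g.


SSA = 6 / (5.9 * 12.9) = 0.079 m^2/g

0.079


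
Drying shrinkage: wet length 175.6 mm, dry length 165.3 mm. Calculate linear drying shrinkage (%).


DS = (175.6 - 165.3) / 175.6 * 100 = 5.87%

5.87


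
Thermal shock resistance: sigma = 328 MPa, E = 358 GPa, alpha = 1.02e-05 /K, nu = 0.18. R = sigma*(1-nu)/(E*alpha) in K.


R = 328*(1-0.18)/(358*1000*1.02e-05) = 74 K

74


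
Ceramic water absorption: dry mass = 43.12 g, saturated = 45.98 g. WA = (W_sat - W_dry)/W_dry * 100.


WA = (45.98 - 43.12) / 43.12 * 100 = 6.63%

6.63


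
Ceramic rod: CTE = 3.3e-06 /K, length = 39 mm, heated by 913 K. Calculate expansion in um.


dL = 3.3e-06 * 39 * 913 * 1000 = 117.503 um

117.503


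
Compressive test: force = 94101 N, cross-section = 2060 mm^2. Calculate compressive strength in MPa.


CS = 94101 / 2060 = 45.7 MPa

45.7


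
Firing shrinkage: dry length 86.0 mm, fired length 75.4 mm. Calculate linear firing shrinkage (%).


FS = (86.0 - 75.4) / 86.0 * 100 = 12.33%

12.33


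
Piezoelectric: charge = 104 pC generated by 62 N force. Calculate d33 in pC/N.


d33 = 104 / 62 = 1.7 pC/N

1.7


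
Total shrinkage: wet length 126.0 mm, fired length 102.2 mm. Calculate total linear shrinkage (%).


TS = (126.0 - 102.2) / 126.0 * 100 = 18.89%

18.89


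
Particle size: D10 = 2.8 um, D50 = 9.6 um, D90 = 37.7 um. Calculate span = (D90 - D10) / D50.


Span = (37.7 - 2.8) / 9.6 = 34.9 / 9.6 = 3.635

3.635


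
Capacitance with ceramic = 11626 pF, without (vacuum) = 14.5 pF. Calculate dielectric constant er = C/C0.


er = 11626 / 14.5 = 801.79

801.79


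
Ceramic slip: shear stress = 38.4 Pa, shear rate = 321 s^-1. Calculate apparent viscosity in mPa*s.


eta = tau/gamma * 1000 = 38.4/321 * 1000 = 119.6 mPa*s

119.6


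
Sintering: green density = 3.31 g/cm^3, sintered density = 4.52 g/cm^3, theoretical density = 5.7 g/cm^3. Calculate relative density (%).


Relative = 4.52 / 5.7 * 100 = 79.3%

79.3


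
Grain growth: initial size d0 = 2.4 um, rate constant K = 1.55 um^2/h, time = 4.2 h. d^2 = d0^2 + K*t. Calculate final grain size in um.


d^2 = 2.4^2 + 1.55*4.2 = 12.27
d = sqrt(12.27) = 3.5 um

3.5


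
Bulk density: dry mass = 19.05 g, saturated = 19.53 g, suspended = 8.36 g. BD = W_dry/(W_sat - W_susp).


BD = 19.05 / (19.53 - 8.36) = 19.05 / 11.17 = 1.705 g/cm^3

1.705


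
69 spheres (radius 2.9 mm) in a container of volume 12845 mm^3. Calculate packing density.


V_sphere = 4/3*pi*2.9^3 = 102.1604 mm^3
Total V = 69*102.1604 = 7049.0676 mm^3
PD = 7049.0676 / 12845 = 0.549

0.549


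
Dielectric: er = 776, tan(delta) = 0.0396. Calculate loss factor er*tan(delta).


Loss = 776 * 0.0396 = 30.73

30.73


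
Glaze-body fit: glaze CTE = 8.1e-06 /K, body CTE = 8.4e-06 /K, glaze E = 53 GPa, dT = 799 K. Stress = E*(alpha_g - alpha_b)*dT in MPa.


Stress = 53*1000*(8.1e-06 - 8.4e-06)*799 = -12.7 MPa

-12.7


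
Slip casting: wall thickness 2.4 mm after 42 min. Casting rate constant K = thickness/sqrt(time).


K = 2.4 / sqrt(42) = 2.4 / 6.4807 = 0.37 mm/min^0.5

0.37


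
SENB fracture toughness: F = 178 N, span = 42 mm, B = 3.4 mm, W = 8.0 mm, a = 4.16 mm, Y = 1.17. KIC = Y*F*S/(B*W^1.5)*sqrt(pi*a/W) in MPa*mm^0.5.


KIC = 1.17*178*42/(3.4*8.0^1.5)*sqrt(pi*4.16/8.0) = 145.32

145.32


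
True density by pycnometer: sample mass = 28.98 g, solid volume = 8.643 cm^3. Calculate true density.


TD = 28.98 / 8.643 = 3.353 g/cm^3

3.353


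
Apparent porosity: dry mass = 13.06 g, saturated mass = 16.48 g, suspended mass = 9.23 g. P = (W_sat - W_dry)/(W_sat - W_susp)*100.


P = (16.48 - 13.06) / (16.48 - 9.23) * 100 = 3.42 / 7.25 * 100 = 47.2%

47.2


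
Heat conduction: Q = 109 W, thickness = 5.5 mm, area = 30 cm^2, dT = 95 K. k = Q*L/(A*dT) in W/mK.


k = 109*5.5/1000/(30/10000*95) = 2.1 W/mK

2.1


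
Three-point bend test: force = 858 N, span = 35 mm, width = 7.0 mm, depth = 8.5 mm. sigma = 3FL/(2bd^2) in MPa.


sigma = 3*858*35/(2*7.0*8.5^2) = 89.1 MPa

89.1


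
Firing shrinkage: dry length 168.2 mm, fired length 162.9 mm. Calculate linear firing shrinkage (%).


FS = (168.2 - 162.9) / 168.2 * 100 = 3.15%

3.15


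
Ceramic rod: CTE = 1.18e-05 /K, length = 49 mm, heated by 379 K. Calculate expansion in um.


dL = 1.18e-05 * 49 * 379 * 1000 = 219.138 um

219.138


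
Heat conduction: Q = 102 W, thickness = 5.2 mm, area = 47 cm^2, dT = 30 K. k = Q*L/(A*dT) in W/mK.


k = 102*5.2/1000/(47/10000*30) = 3.76 W/mK

3.76


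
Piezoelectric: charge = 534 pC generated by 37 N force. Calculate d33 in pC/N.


d33 = 534 / 37 = 14.4 pC/N

14.4


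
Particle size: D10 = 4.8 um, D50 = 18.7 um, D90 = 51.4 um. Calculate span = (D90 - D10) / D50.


Span = (51.4 - 4.8) / 18.7 = 46.6 / 18.7 = 2.492

2.492


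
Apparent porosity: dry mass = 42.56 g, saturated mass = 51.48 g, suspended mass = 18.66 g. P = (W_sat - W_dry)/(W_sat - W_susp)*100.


P = (51.48 - 42.56) / (51.48 - 18.66) * 100 = 8.92 / 32.82 * 100 = 27.2%

27.2


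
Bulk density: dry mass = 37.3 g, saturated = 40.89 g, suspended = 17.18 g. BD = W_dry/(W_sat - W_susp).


BD = 37.3 / (40.89 - 17.18) = 37.3 / 23.71 = 1.573 g/cm^3

1.573


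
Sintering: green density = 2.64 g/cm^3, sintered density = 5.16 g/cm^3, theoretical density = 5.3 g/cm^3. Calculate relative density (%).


Relative = 5.16 / 5.3 * 100 = 97.4%

97.4


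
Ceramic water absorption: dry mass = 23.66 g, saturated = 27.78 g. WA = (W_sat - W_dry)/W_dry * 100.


WA = (27.78 - 23.66) / 23.66 * 100 = 17.41%

17.41


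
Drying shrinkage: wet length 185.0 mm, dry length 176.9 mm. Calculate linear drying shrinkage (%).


DS = (185.0 - 176.9) / 185.0 * 100 = 4.38%

4.38


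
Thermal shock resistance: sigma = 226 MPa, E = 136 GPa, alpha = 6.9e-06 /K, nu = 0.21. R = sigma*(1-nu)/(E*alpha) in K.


R = 226*(1-0.21)/(136*1000*6.9e-06) = 190 K

190


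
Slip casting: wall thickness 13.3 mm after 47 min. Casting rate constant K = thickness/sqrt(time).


K = 13.3 / sqrt(47) = 13.3 / 6.8557 = 1.94 mm/min^0.5

1.94


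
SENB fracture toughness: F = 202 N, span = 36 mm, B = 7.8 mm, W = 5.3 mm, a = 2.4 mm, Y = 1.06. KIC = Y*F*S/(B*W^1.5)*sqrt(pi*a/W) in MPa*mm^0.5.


KIC = 1.06*202*36/(7.8*5.3^1.5)*sqrt(pi*2.4/5.3) = 96.6

96.6


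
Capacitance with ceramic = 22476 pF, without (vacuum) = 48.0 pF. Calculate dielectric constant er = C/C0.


er = 22476 / 48.0 = 468.25

468.25


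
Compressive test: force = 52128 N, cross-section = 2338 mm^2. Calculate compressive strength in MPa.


CS = 52128 / 2338 = 22.3 MPa

22.3


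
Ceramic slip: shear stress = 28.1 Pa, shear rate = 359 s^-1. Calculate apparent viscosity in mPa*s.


eta = tau/gamma * 1000 = 28.1/359 * 1000 = 78.3 mPa*s

78.3


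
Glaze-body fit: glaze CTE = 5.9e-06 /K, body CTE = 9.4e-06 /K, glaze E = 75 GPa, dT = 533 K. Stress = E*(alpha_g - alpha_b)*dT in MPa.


Stress = 75*1000*(5.9e-06 - 9.4e-06)*533 = -139.9 MPa

-139.9


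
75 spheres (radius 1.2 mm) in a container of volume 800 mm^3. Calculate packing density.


V_sphere = 4/3*pi*1.2^3 = 7.2382 mm^3
Total V = 75*7.2382 = 542.865 mm^3
PD = 542.865 / 800 = 0.679

0.679


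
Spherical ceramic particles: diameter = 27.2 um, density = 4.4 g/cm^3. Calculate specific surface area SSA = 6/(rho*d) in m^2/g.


SSA = 6 / (4.4 * 27.2) = 0.05 m^2/g

0.05


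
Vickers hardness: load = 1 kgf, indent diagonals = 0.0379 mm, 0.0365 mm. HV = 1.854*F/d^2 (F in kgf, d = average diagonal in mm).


d_avg = (0.0379+0.0365)/2 = 0.0372 mm
HV = 1.854*1/0.0372^2 = 1340

1340


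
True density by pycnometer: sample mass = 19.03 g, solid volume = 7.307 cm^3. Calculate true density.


TD = 19.03 / 7.307 = 2.604 g/cm^3

2.604


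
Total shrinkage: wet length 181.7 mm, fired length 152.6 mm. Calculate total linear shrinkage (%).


TS = (181.7 - 152.6) / 181.7 * 100 = 16.02%

16.02


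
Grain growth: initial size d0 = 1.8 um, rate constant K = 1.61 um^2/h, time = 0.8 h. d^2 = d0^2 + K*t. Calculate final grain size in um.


d^2 = 1.8^2 + 1.61*0.8 = 4.528
d = sqrt(4.528) = 2.13 um

2.13


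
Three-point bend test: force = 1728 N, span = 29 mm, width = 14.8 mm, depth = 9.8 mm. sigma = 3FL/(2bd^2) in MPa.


sigma = 3*1728*29/(2*14.8*9.8^2) = 52.9 MPa

52.9


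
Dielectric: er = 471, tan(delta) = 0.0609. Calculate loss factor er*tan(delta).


Loss = 471 * 0.0609 = 28.684

28.684


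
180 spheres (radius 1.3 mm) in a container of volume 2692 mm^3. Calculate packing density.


V_sphere = 4/3*pi*1.3^3 = 9.2028 mm^3
Total V = 180*9.2028 = 1656.504 mm^3
PD = 1656.504 / 2692 = 0.615

0.615


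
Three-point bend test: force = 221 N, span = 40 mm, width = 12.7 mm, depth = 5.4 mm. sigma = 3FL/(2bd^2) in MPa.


sigma = 3*221*40/(2*12.7*5.4^2) = 35.8 MPa

35.8


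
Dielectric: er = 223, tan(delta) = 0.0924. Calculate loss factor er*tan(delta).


Loss = 223 * 0.0924 = 20.605

20.605


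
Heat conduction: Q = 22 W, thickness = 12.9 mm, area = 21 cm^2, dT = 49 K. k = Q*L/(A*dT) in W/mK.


k = 22*12.9/1000/(21/10000*49) = 2.76 W/mK

2.76


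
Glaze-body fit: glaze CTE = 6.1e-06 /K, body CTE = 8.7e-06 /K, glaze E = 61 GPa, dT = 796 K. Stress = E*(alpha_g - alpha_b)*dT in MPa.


Stress = 61*1000*(6.1e-06 - 8.7e-06)*796 = -126.2 MPa

-126.2


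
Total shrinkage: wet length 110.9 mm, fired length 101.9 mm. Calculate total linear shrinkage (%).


TS = (110.9 - 101.9) / 110.9 * 100 = 8.12%

8.12


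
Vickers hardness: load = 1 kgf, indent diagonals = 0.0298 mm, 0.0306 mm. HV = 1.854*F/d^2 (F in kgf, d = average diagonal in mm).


d_avg = (0.0298+0.0306)/2 = 0.0302 mm
HV = 1.854*1/0.0302^2 = 2033

2033


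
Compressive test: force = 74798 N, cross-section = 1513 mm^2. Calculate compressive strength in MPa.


CS = 74798 / 1513 = 49.4 MPa

49.4


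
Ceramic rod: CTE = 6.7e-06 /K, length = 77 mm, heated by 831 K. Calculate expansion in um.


dL = 6.7e-06 * 77 * 831 * 1000 = 428.713 um

428.713


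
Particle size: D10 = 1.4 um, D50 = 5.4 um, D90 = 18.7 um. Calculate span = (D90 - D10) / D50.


Span = (18.7 - 1.4) / 5.4 = 17.3 / 5.4 = 3.204

3.204


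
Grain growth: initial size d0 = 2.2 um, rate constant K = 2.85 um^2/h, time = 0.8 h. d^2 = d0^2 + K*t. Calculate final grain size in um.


d^2 = 2.2^2 + 2.85*0.8 = 7.12
d = sqrt(7.12) = 2.67 um

2.67


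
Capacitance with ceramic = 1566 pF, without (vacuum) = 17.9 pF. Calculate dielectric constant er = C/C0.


er = 1566 / 17.9 = 87.49

87.49


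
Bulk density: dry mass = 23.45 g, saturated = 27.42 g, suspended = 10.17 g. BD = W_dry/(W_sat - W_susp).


BD = 23.45 / (27.42 - 10.17) = 23.45 / 17.25 = 1.359 g/cm^3

1.359


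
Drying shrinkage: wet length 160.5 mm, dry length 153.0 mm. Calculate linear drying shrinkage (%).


DS = (160.5 - 153.0) / 160.5 * 100 = 4.67%

4.67


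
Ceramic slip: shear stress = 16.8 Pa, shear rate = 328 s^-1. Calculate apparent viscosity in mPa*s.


eta = tau/gamma * 1000 = 16.8/328 * 1000 = 51.2 mPa*s

51.2


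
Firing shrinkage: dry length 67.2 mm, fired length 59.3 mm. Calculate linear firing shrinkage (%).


FS = (67.2 - 59.3) / 67.2 * 100 = 11.76%

11.76


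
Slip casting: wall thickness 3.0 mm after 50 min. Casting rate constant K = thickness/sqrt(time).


K = 3.0 / sqrt(50) = 3.0 / 7.0711 = 0.424 mm/min^0.5

0.424


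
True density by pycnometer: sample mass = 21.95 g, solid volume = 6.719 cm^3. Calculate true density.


TD = 21.95 / 6.719 = 3.267 g/cm^3

3.267


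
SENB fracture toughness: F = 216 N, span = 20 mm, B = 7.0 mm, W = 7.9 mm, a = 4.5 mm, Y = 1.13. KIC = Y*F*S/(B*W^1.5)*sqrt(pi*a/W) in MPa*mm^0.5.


KIC = 1.13*216*20/(7.0*7.9^1.5)*sqrt(pi*4.5/7.9) = 42.01

42.01


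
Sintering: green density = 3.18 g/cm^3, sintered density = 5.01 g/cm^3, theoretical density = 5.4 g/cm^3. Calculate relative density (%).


Relative = 5.01 / 5.4 * 100 = 92.8%

92.8


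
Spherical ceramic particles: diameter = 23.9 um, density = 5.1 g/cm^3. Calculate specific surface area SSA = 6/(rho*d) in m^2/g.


SSA = 6 / (5.1 * 23.9) = 0.049 m^2/g

0.049


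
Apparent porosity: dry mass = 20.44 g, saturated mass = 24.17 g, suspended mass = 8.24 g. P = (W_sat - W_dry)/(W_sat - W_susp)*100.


P = (24.17 - 20.44) / (24.17 - 8.24) * 100 = 3.73 / 15.93 * 100 = 23.4%

23.4


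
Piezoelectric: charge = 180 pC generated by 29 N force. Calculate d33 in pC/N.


d33 = 180 / 29 = 6.2 pC/N

6.2


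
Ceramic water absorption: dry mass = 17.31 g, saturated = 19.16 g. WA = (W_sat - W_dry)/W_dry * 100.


WA = (19.16 - 17.31) / 17.31 * 100 = 10.69%

10.69


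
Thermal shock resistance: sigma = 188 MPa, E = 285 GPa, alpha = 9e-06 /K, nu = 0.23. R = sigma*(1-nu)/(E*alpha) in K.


R = 188*(1-0.23)/(285*1000*9e-06) = 56 K

56


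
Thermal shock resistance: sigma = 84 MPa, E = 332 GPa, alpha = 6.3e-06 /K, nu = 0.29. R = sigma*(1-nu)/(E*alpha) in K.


R = 84*(1-0.29)/(332*1000*6.3e-06) = 29 K

29


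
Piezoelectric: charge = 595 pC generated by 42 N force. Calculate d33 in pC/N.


d33 = 595 / 42 = 14.2 pC/N

14.2


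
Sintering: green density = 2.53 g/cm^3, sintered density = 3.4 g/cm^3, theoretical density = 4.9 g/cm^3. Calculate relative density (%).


Relative = 3.4 / 4.9 * 100 = 69.4%

69.4


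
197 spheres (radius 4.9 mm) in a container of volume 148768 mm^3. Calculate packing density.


V_sphere = 4/3*pi*4.9^3 = 492.807 mm^3
Total V = 197*492.807 = 97082.979 mm^3
PD = 97082.979 / 148768 = 0.653

0.653


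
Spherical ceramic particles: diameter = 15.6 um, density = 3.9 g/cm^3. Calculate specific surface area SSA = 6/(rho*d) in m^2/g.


SSA = 6 / (3.9 * 15.6) = 0.099 m^2/g

0.099


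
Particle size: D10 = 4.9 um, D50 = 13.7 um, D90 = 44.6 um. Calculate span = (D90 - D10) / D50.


Span = (44.6 - 4.9) / 13.7 = 39.7 / 13.7 = 2.898

2.898


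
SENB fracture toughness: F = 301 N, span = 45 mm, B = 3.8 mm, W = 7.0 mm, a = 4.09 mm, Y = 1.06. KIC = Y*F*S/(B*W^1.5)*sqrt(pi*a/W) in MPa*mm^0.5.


KIC = 1.06*301*45/(3.8*7.0^1.5)*sqrt(pi*4.09/7.0) = 276.4

276.4


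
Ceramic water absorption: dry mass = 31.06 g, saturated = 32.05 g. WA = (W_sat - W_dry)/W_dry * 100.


WA = (32.05 - 31.06) / 31.06 * 100 = 3.19%

3.19


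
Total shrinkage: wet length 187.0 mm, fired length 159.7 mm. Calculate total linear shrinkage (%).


TS = (187.0 - 159.7) / 187.0 * 100 = 14.6%

14.6


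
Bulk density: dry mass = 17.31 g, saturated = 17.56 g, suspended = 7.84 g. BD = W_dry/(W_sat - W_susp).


BD = 17.31 / (17.56 - 7.84) = 17.31 / 9.72 = 1.781 g/cm^3

1.781


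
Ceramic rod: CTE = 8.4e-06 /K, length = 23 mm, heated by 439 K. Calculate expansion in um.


dL = 8.4e-06 * 23 * 439 * 1000 = 84.815 um

84.815


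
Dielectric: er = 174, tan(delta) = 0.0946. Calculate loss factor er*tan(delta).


Loss = 174 * 0.0946 = 16.46

16.46


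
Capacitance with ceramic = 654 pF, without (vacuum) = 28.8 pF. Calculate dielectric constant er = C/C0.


er = 654 / 28.8 = 22.71

22.71


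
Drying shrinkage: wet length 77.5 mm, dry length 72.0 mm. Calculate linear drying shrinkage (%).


DS = (77.5 - 72.0) / 77.5 * 100 = 7.1%

7.1


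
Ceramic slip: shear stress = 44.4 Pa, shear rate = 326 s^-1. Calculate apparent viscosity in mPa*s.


eta = tau/gamma * 1000 = 44.4/326 * 1000 = 136.2 mPa*s

136.2


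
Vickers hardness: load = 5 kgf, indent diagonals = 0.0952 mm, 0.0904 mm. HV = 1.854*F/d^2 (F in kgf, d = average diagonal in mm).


d_avg = (0.0952+0.0904)/2 = 0.0928 mm
HV = 1.854*5/0.0928^2 = 1076

1076


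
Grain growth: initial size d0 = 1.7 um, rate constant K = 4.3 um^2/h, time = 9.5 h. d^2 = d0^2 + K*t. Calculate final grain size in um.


d^2 = 1.7^2 + 4.3*9.5 = 43.74
d = sqrt(43.74) = 6.61 um

6.61


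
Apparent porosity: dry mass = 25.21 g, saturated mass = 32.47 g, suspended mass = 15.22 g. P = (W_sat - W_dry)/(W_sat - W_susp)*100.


P = (32.47 - 25.21) / (32.47 - 15.22) * 100 = 7.26 / 17.25 * 100 = 42.1%

42.1


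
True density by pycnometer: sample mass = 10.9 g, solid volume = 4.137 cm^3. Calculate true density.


TD = 10.9 / 4.137 = 2.635 g/cm^3

2.635


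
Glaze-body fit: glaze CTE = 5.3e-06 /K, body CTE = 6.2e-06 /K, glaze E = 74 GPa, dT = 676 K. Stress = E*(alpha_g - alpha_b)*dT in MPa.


Stress = 74*1000*(5.3e-06 - 6.2e-06)*676 = -45.0 MPa

-45.0
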